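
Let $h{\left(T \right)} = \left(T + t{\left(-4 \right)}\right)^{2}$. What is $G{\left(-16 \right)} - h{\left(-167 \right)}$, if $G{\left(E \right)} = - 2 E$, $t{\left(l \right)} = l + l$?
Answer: $-30593$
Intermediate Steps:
$t{\left(l \right)} = 2 l$
$h{\left(T \right)} = \left(-8 + T\right)^{2}$ ($h{\left(T \right)} = \left(T + 2 \left(-4\right)\right)^{2} = \left(T - 8\right)^{2} = \left(-8 + T\right)^{2}$)
$G{\left(-16 \right)} - h{\left(-167 \right)} = \left(-2\right) \left(-16\right) - \left(-8 - 167\right)^{2} = 32 - \left(-175\right)^{2} = 32 - 30625 = -30593$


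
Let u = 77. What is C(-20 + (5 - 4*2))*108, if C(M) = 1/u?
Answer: 108/77 ≈ 1.4026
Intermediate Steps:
C(M) = 1/77
C(-20 + (5 - 4*2))*108 = (1/77)*108 = 108/77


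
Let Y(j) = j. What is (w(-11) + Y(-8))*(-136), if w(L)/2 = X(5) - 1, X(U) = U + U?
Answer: -1360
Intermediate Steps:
X(U) = 2*U
w(L) = 18 (w(L) = 2*(2*5 - 1) = 2*(10 - 1) = 2*9 = 18)
(w(-11) + Y(-8))*(-136) = (18 - 8)*(-136) = 10*(-136) = -1360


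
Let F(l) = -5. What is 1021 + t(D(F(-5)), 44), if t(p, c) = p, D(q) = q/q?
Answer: 1022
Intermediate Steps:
D(q) = 1
1021 + t(D(F(-5)), 44) = 1021 + 1 = 1022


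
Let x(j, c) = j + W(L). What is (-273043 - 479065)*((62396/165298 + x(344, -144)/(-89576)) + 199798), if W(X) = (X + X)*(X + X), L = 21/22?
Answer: -4807604846021388742315/31993120918 ≈ -1.5027e+11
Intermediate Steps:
L = 21/22 (L = 21*(1/22) = 21/22 ≈ 0.95455)
W(X) = 4*X**2 (W(X) = (2*X)*(2*X) = 4*X**2)
x(j, c) = 441/121 + j (x(j, c) = j + 4*(21/22)**2 = j + 4*(441/484) = j + 441/121 = 441/121 + j)
(-273043 - 479065)*((62396/165298 + x(344, -144)/(-89576)) + 199798) = (-273043 - 479065)*((62396/165298 + (441/121 + 344)/(-89576)) + 199798) = -752108*((62396*(1/165298) + (42065/121)*(-1/89576)) + 199798) = -752108*((31198/82649 - 42065/10838696) + 199798) = -752108*(334669007623/895807385704 + 199798) = -752108*178980858717895415/895807385704 = -4807604846021388742315/31993120918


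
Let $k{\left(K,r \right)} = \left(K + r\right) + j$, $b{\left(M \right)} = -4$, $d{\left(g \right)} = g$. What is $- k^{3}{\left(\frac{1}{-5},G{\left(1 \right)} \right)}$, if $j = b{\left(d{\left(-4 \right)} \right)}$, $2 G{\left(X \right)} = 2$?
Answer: $\frac{4096}{125} \approx 32.768$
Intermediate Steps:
$G{\left(X \right)} = 1$ ($G{\left(X \right)} = \frac{1}{2} \cdot 2 = 1$)
$j = -4$
$k{\left(K,r \right)} = -4 + K + r$ ($k{\left(K,r \right)} = \left(K + r\right) - 4 = -4 + K + r$)
$- k^{3}{\left(\frac{1}{-5},G{\left(1 \right)} \right)} = - \left(-4 + \frac{1}{-5} + 1\right)^{3} = - \left(-4 - \frac{1}{5} + 1\right)^{3} = - \left(- \frac{16}{5}\right)^{3} = \left(-1\right) \left(- \frac{4096}{125}\right) = \frac{4096}{125}$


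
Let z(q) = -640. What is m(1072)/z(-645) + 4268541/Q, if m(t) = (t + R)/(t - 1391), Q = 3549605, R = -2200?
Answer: 21686534403/18117183920 ≈ 1.1970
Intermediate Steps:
m(t) = (-2200 + t)/(-1391 + t) (m(t) = (t - 2200)/(t - 1391) = (-2200 + t)/(-1391 + t))
m(1072)/z(-645) + 4268541/Q = ((-2200 + 1072)/(-1391 + 1072))/(-640) + 4268541/3549605 = (-1128/(-319))*(-1/640) + 4268541*(1/3549605) = -1/319*(-1128)*(-1/640) + 4268541/3549605 = (1128/319)*(-1/640) + 4268541/3549605 = -141/25520 + 4268541/3549605 = 21686534403/18117183920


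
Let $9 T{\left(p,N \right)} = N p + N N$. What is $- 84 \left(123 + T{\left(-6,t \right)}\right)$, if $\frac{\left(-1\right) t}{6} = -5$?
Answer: $-17052$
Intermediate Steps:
$t = 30$ ($t = \left(-6\right) \left(-5\right) = 30$)
$T{\left(p,N \right)} = \frac{N^{2}}{9} + \frac{N p}{9}$ ($T{\left(p,N \right)} = \frac{N p + N N}{9} = \frac{N p + N^{2}}{9} = \frac{N^{2} + N p}{9} = \frac{N^{2}}{9} + \frac{N p}{9}$)
$- 84 \left(123 + T{\left(-6,t \right)}\right) = - 84 \left(123 + \frac{1}{9} \cdot 30 \left(30 - 6\right)\right) = - 84 \left(123 + \frac{1}{9} \cdot 30 \cdot 24\right) = - 84 \left(123 + 80\right) = \left(-84\right) 203 = -17052$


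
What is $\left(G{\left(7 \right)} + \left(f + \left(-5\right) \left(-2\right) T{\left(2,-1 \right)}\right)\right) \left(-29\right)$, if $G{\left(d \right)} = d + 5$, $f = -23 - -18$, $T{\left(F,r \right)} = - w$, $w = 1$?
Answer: $87$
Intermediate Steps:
$T{\left(F,r \right)} = -1$ ($T{\left(F,r \right)} = \left(-1\right) 1 = -1$)
$f = -5$ ($f = -23 + 18 = -5$)
$G{\left(d \right)} = 5 + d$
$\left(G{\left(7 \right)} + \left(f + \left(-5\right) \left(-2\right) T{\left(2,-1 \right)}\right)\right) \left(-29\right) = \left(\left(5 + 7\right) + \left(-5 + \left(-5\right) \left(-2\right) \left(-1\right)\right)\right) \left(-29\right) = \left(12 + \left(-5 + 10 \left(-1\right)\right)\right) \left(-29\right) = \left(12 - 15\right) \left(-29\right) = \left(-3\right) \left(-29\right) = 87$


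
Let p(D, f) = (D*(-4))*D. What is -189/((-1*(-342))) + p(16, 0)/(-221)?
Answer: 34271/8398 ≈ 4.0809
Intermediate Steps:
p(D, f) = -4*D**2 (p(D, f) = (-4*D)*D = -4*D**2)
-189/((-1*(-342))) + p(16, 0)/(-221) = -189/((-1*(-342))) - 4*16**2/(-221) = -189/342 - 4*256*(-1/221) = -189*1/342 - 1024*(-1/221) = -21/38 + 1024/221 = 34271/8398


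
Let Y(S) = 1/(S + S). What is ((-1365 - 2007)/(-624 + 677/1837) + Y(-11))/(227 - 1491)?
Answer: -135130397/31857150688 ≈ -0.0042418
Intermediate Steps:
Y(S) = 1/(2*S)
((-1365 - 2007)/(-624 + 677/1837) + Y(-11))/(227 - 1491) = ((-1365 - 2007)/(-624 + 677/1837) + (½)/(-11))/(227 - 1491) = (-3372/(-624 + 677*(1/1837)) + (½)*(-1/11))/(-1264) = (-3372/(-624 + 677/1837) - 1/22)*(-1/1264) = (-3372/(-1145611/1837) - 1/22)*(-1/1264) = (-3372*(-1837/1145611) - 1/22)*(-1/1264) = (6194364/1145611 - 1/22)*(-1/1264) = (135130397/25203442)*(-1/1264) = -135130397/31857150688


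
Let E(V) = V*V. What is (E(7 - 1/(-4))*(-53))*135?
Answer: -6017355/16 ≈ -3.7608e+5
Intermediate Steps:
E(V) = V**2
(E(7 - 1/(-4))*(-53))*135 = ((7 - 1/(-4))**2*(-53))*135 = ((7 - 1*(-1/4))**2*(-53))*135 = ((7 + 1/4)**2*(-53))*135 = ((29/4)**2*(-53))*135 = ((841/16)*(-53))*135 = -44573/16*135 = -6017355/16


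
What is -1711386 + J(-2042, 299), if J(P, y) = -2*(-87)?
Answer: -1711212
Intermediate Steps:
J(P, y) = 174
-1711386 + J(-2042, 299) = -1711386 + 174 = -1711212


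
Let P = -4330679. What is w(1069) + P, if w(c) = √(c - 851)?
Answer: -4330679 + √218 ≈ -4.3307e+6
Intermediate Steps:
w(c) = √(-851 + c)
w(1069) + P = √(-851 + 1069) - 4330679 = √218 - 4330679 = -4330679 + √218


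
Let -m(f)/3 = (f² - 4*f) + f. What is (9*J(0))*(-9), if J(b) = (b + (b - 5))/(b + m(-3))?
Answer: -15/2 ≈ -7.5000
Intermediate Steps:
m(f) = -3*f² + 9*f (m(f) = -3*((f² - 4*f) + f) = -3*(f² - 3*f) = -3*f² + 9*f)
J(b) = (-5 + 2*b)/(-54 + b) (J(b) = (b + (b - 5))/(b + 3*(-3)*(3 - 1*(-3))) = (b + (-5 + b))/(b + 3*(-3)*(3 + 3)) = (-5 + 2*b)/(b + 3*(-3)*6) = (-5 + 2*b)/(b - 54) = (-5 + 2*b)/(-54 + b))
(9*J(0))*(-9) = (9*((-5 + 2*0)/(-54 + 0)))*(-9) = (9*((-5 + 0)/(-54)))*(-9) = (9*(-1/54*(-5)))*(-9) = (9*(5/54))*(-9) = (⅚)*(-9) = -15/2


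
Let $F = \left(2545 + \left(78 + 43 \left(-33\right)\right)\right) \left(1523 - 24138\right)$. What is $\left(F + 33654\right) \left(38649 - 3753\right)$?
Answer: $-948989950176$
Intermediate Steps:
$F = -27228460$ ($F = \left(2545 + \left(78 - 1419\right)\right) \left(-22615\right) = \left(2545 - 1341\right) \left(-22615\right) = 1204 \left(-22615\right) = -27228460$)
$\left(F + 33654\right) \left(38649 - 3753\right) = \left(-27228460 + 33654\right) \left(38649 - 3753\right) = \left(-27194806\right) 34896 = -948989950176$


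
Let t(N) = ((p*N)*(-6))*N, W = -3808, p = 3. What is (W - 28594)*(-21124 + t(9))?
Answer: 731701964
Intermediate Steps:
t(N) = -18*N² (t(N) = ((3*N)*(-6))*N = (-18*N)*N = -18*N²)
(W - 28594)*(-21124 + t(9)) = (-3808 - 28594)*(-21124 - 18*9²) = -32402*(-21124 - 18*81) = -32402*(-21124 - 1458) = -32402*(-22582) = 731701964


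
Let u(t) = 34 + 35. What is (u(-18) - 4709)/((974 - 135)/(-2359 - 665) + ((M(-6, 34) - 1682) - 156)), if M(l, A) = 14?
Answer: 2806272/1103323 ≈ 2.5435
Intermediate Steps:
u(t) = 69
(u(-18) - 4709)/((974 - 135)/(-2359 - 665) + ((M(-6, 34) - 1682) - 156)) = (69 - 4709)/((974 - 135)/(-2359 - 665) + ((14 - 1682) - 156)) = -4640/(839/(-3024) + (-1668 - 156)) = -4640/(839*(-1/3024) - 1824) = -4640/(-839/3024 - 1824) = -4640/(-5516615/3024) = -4640*(-3024/5516615) = 2806272/1103323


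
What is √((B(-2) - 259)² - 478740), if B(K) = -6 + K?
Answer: I*√407451 ≈ 638.32*I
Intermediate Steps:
√((B(-2) - 259)² - 478740) = √(((-6 - 2) - 259)² - 478740) = √((-8 - 259)² - 478740) = √((-267)² - 478740) = √(71289 - 478740) = √(-407451) = I*√407451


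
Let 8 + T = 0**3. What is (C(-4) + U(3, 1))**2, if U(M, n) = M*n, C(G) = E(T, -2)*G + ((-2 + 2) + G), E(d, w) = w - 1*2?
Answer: 225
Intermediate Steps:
T = -8 (T = -8 + 0**3 = -8 + 0 = -8)
E(d, w) = -2 + w (E(d, w) = w - 2 = -2 + w)
C(G) = -3*G (C(G) = (-2 - 2)*G + ((-2 + 2) + G) = -4*G + (0 + G) = -4*G + G = -3*G)
(C(-4) + U(3, 1))**2 = (-3*(-4) + 3*1)**2 = (12 + 3)**2 = 15**2 = 225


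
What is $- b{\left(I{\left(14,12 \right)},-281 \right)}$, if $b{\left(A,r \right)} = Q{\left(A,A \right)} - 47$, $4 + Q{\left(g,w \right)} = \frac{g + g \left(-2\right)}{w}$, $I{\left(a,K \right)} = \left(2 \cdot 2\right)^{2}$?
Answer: $52$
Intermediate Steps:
$I{\left(a,K \right)} = 16$ ($I{\left(a,K \right)} = 4^{2} = 16$)
$Q{\left(g,w \right)} = -4 - \frac{g}{w}$ ($Q{\left(g,w \right)} = -4 + \frac{g + g \left(-2\right)}{w} = -4 + \frac{g - 2 g}{w} = -4 + \frac{\left(-1\right) g}{w} = -4 - \frac{g}{w}$)
$b{\left(A,r \right)} = -52$ ($b{\left(A,r \right)} = \left(-4 - \frac{A}{A}\right) - 47 = \left(-4 - 1\right) - 47 = -5 - 47 = -52$)
$- b{\left(I{\left(14,12 \right)},-281 \right)} = \left(-1\right) \left(-52\right) = 52$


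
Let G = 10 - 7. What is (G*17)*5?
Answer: 255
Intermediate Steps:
G = 3
(G*17)*5 = (3*17)*5 = 51*5 = 255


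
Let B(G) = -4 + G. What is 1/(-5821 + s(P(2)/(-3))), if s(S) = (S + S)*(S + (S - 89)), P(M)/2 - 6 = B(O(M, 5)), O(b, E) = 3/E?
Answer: -225/1237601 ≈ -0.00018180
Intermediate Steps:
P(M) = 26/5 (P(M) = 12 + 2*(-4 + 3/5) = 12 + 2*(-4 + 3*(⅕)) = 12 + 2*(-4 + ⅗) = 12 + 2*(-17/5) = 12 - 34/5 = 26/5)
s(S) = 2*S*(-89 + 2*S) (s(S) = (2*S)*(S + (-89 + S)) = (2*S)*(-89 + 2*S) = 2*S*(-89 + 2*S))
1/(-5821 + s(P(2)/(-3))) = 1/(-5821 + 2*((26/5)/(-3))*(-89 + 2*((26/5)/(-3)))) = 1/(-5821 + 2*((26/5)*(-⅓))*(-89 + 2*((26/5)*(-⅓)))) = 1/(-5821 + 2*(-26/15)*(-89 + 2*(-26/15))) = 1/(-5821 + 2*(-26/15)*(-89 - 52/15)) = 1/(-5821 + 2*(-26/15)*(-1387/15)) = 1/(-5821 + 72124/225) = 1/(-1237601/225) = -225/1237601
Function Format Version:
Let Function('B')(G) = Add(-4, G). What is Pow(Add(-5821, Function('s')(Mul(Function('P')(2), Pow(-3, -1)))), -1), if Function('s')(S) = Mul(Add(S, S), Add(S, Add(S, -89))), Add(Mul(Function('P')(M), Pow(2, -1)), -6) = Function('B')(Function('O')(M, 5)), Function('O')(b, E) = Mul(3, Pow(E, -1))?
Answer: Rational(-225, 1237601) ≈ -0.00018180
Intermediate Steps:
Function('P')(M) = Rational(26, 5) (Function('P')(M) = Add(12, Mul(2, Add(-4, Mul(3, Pow(5, -1))))) = Add(12, Mul(2, Add(-4, Mul(3, Rational(1, 5))))) = Add(12, Mul(2, Add(-4, Rational(3, 5)))) = Add(12, Mul(2, Rational(-17, 5))) = Add(12, Rational(-34, 5)) = Rational(26, 5))
Function('s')(S) = Mul(2, S, Add(-89, Mul(2, S))) (Function('s')(S) = Mul(Mul(2, S), Add(S, Add(-89, S))) = Mul(Mul(2, S), Add(-89, Mul(2, S))) = Mul(2, S, Add(-89, Mul(2, S))))
Pow(Add(-5821, Function('s')(Mul(Function('P')(2), Pow(-3, -1)))), -1) = Pow(Add(-5821, Mul(2, Mul(Rational(26, 5), Pow(-3, -1)), Add(-89, Mul(2, Mul(Rational(26, 5), Pow(-3, -1)))))), -1) = Pow(Add(-5821, Mul(2, Mul(Rational(26, 5), Rational(-1, 3)), Add(-89, Mul(2, Mul(Rational(26, 5), Rational(-1, 3)))))), -1) = Pow(Add(-5821, Mul(2, Rational(-26, 15), Add(-89, Mul(2, Rational(-26, 15))))), -1) = Pow(Add(-5821, Mul(2, Rational(-26, 15), Add(-89, Rational(-52, 15)))), -1) = Pow(Add(-5821, Mul(2, Rational(-26, 15), Rational(-1387, 15))), -1) = Pow(Add(-5821, Rational(72124, 225)), -1) = Pow(Rational(-1237601, 225), -1) = Rational(-225, 1237601)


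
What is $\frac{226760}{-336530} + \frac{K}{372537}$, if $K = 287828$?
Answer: $\frac{1238626672}{12536987661} \approx 0.098798$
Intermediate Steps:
$\frac{226760}{-336530} + \frac{K}{372537} = \frac{226760}{-336530} + \frac{287828}{372537} = 226760 \left(- \frac{1}{336530}\right) + 287828 \cdot \frac{1}{372537} = - \frac{22676}{33653} + \frac{287828}{372537} = \frac{1238626672}{12536987661}$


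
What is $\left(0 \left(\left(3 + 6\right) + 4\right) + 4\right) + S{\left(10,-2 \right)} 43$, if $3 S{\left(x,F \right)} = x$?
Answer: $\frac{442}{3} \approx 147.33$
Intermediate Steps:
$S{\left(x,F \right)} = \frac{x}{3}$
$\left(0 \left(\left(3 + 6\right) + 4\right) + 4\right) + S{\left(10,-2 \right)} 43 = \left(0 \left(\left(3 + 6\right) + 4\right) + 4\right) + \frac{1}{3} \cdot 10 \cdot 43 = \left(0 \left(9 + 4\right) + 4\right) + \frac{10}{3} \cdot 43 = \left(0 \cdot 13 + 4\right) + \frac{430}{3} = \left(0 + 4\right) + \frac{430}{3} = 4 + \frac{430}{3} = \frac{442}{3}$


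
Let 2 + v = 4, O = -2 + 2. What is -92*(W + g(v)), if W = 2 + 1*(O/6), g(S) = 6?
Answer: -736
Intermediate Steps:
O = 0
v = 2 (v = -2 + 4 = 2)
W = 2 (W = 2 + 1*(0/6) = 2 + 1*(0*(⅙)) = 2 + 1*0 = 2 + 0 = 2)
-92*(W + g(v)) = -92*(2 + 6) = -92*8 = -736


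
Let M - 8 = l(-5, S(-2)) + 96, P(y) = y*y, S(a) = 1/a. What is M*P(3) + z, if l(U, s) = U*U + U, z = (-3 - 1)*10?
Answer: 1076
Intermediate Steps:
P(y) = y**2
z = -40 (z = -4*10 = -40)
l(U, s) = U + U**2 (l(U, s) = U**2 + U = U + U**2)
M = 124 (M = 8 + (-5*(1 - 5) + 96) = 8 + (-5*(-4) + 96) = 8 + (20 + 96) = 8 + 116 = 124)
M*P(3) + z = 124*3**2 - 40 = 124*9 - 40 = 1116 - 40 = 1076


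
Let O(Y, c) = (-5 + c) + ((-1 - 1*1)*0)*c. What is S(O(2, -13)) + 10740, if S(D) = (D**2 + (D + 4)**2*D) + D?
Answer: 7518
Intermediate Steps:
O(Y, c) = -5 + c (O(Y, c) = (-5 + c) + ((-1 - 1)*0)*c = (-5 + c) + (-2*0)*c = (-5 + c) + 0*c = (-5 + c) + 0 = -5 + c)
S(D) = D + D**2 + D*(4 + D)**2 (S(D) = (D**2 + (4 + D)**2*D) + D = (D**2 + D*(4 + D)**2) + D = D + D**2 + D*(4 + D)**2)
S(O(2, -13)) + 10740 = (-5 - 13)*(1 + (-5 - 13) + (4 + (-5 - 13))**2) + 10740 = -18*(1 - 18 + (4 - 18)**2) + 10740 = -18*(1 - 18 + (-14)**2) + 10740 = -18*(1 - 18 + 196) + 10740 = -18*179 + 10740 = -3222 + 10740 = 7518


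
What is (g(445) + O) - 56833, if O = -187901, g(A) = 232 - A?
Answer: -244947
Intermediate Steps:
(g(445) + O) - 56833 = ((232 - 1*445) - 187901) - 56833 = ((232 - 445) - 187901) - 56833 = (-213 - 187901) - 56833 = -188114 - 56833 = -244947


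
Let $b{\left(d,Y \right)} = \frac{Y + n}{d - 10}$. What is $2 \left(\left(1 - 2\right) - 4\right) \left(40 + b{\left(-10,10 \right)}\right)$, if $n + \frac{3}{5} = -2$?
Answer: $- \frac{3963}{10} \approx -396.3$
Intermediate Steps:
$n = - \frac{13}{5}$ ($n = - \frac{3}{5} - 2 = - \frac{13}{5} \approx -2.6$)
$b{\left(d,Y \right)} = \frac{- \frac{13}{5} + Y}{-10 + d}$ ($b{\left(d,Y \right)} = \frac{Y - \frac{13}{5}}{d - 10} = \frac{- \frac{13}{5} + Y}{-10 + d}$)
$2 \left(\left(1 - 2\right) - 4\right) \left(40 + b{\left(-10,10 \right)}\right) = 2 \left(\left(1 - 2\right) - 4\right) \left(40 + \frac{- \frac{13}{5} + 10}{-10 - 10}\right) = 2 \left(-1 - 4\right) \left(40 + \frac{1}{-20} \cdot \frac{37}{5}\right) = 2 \left(-5\right) \left(40 - \frac{37}{100}\right) = - 10 \left(40 - \frac{37}{100}\right) = \left(-10\right) \frac{3963}{100} = - \frac{3963}{10}$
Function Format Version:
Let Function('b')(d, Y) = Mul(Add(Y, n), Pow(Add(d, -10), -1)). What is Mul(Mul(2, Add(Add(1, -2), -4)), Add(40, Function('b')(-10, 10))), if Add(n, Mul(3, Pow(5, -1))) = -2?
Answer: Rational(-3963, 10) ≈ -396.30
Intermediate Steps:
n = Rational(-13, 5) (n = Add(Rational(-3, 5), -2) = Rational(-13, 5) ≈ -2.6000)
Function('b')(d, Y) = Mul(Pow(Add(-10, d), -1), Add(Rational(-13, 5), Y)) (Function('b')(d, Y) = Mul(Add(Y, Rational(-13, 5)), Pow(Add(d, -10), -1)) = Mul(Add(Rational(-13, 5), Y), Pow(Add(-10, d), -1)) = Mul(Pow(Add(-10, d), -1), Add(Rational(-13, 5), Y)))
Mul(Mul(2, Add(Add(1, -2), -4)), Add(40, Function('b')(-10, 10))) = Mul(Mul(2, Add(Add(1, -2), -4)), Add(40, Mul(Pow(Add(-10, -10), -1), Add(Rational(-13, 5), 10)))) = Mul(Mul(2, Add(-1, -4)), Add(40, Mul(Pow(-20, -1), Rational(37, 5)))) = Mul(Mul(2, -5), Add(40, Mul(Rational(-1, 20), Rational(37, 5)))) = Mul(-10, Add(40, Rational(-37, 100))) = Mul(-10, Rational(3963, 100)) = Rational(-3963, 10)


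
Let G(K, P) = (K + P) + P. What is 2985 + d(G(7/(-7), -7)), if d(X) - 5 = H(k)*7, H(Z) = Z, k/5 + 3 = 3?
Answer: 2990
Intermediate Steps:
k = 0 (k = -15 + 5*3 = -15 + 15 = 0)
G(K, P) = K + 2*P
d(X) = 5 (d(X) = 5 + 0*7 = 5 + 0 = 5)
2985 + d(G(7/(-7), -7)) = 2985 + 5 = 2990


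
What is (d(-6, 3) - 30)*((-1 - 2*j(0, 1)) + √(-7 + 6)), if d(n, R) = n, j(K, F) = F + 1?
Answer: 180 - 36*I ≈ 180.0 - 36.0*I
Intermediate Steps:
j(K, F) = 1 + F
(d(-6, 3) - 30)*((-1 - 2*j(0, 1)) + √(-7 + 6)) = (-6 - 30)*((-1 - 2*(1 + 1)) + √(-7 + 6)) = -36*((-1 - 2*2) + √(-1)) = -36*((-1 - 4) + I) = -36*(-5 + I) = 180 - 36*I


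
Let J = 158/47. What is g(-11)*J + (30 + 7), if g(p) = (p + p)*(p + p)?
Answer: 78211/47 ≈ 1664.1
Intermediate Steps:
J = 158/47 (J = 158*(1/47) = 158/47 ≈ 3.3617)
g(p) = 4*p² (g(p) = (2*p)*(2*p) = 4*p²)
g(-11)*J + (30 + 7) = (4*(-11)²)*(158/47) + (30 + 7) = (4*121)*(158/47) + 37 = 484*(158/47) + 37 = 76472/47 + 37 = 78211/47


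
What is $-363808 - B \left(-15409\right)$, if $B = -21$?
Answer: $-687397$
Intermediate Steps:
$-363808 - B \left(-15409\right) = -363808 - \left(-21\right) \left(-15409\right) = -363808 - 323589 = -687397$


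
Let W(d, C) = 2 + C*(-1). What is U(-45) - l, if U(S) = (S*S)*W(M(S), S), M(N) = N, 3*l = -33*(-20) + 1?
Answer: 284864/3 ≈ 94955.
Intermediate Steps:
l = 661/3 (l = (-33*(-20) + 1)/3 = (660 + 1)/3 = (⅓)*661 = 661/3 ≈ 220.33)
W(d, C) = 2 - C
U(S) = S²*(2 - S) (U(S) = (S*S)*(2 - S) = S²*(2 - S))
U(-45) - l = (-45)²*(2 - 1*(-45)) - 1*661/3 = 2025*(2 + 45) - 661/3 = 2025*47 - 661/3 = 95175 - 661/3 = 284864/3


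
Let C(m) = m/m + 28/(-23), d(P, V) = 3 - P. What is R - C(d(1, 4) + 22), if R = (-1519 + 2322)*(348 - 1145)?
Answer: -14719788/23 ≈ -6.3999e+5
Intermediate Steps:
C(m) = -5/23 (C(m) = 1 + 28*(-1/23) = 1 - 28/23 = -5/23)
R = -639991 (R = 803*(-797) = -639991)
R - C(d(1, 4) + 22) = -639991 - 1*(-5/23) = -639991 + 5/23 = -14719788/23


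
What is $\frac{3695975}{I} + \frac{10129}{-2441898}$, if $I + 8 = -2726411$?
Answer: $- \frac{292026124471}{214762487202} \approx -1.3598$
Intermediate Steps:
$I = -2726419$ ($I = -8 - 2726411 = -2726419$)
$\frac{3695975}{I} + \frac{10129}{-2441898} = \frac{3695975}{-2726419} + \frac{10129}{-2441898} = 3695975 \left(- \frac{1}{2726419}\right) + 10129 \left(- \frac{1}{2441898}\right) = - \frac{119225}{87949} - \frac{10129}{2441898} = - \frac{292026124471}{214762487202}$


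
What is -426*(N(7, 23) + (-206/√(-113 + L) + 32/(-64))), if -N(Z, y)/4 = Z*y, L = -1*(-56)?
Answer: 274557 - 29252*I*√57/19 ≈ 2.7456e+5 - 11624.0*I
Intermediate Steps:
L = 56
N(Z, y) = -4*Z*y
-426*(N(7, 23) + (-206/√(-113 + L) + 32/(-64))) = -426*(-4*7*23 + (-206/√(-113 + 56) + 32/(-64))) = -426*(-644 + (-206*(-I*√57/57) + 32*(-1/64))) = -426*(-644 + (-206*(-I*√57/57) - ½)) = -426*(-644 + (-(-206)*I*√57/57 - ½)) = -426*(-644 + (206*I*√57/57 - ½)) = -426*(-644 + (-½ + 206*I*√57/57)) = -426*(-1289/2 + 206*I*√57/57) = 274557 - 29252*I*√57/19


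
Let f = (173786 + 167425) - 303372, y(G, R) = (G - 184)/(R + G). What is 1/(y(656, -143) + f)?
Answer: 513/19411879 ≈ 2.6427e-5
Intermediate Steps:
y(G, R) = (-184 + G)/(G + R)
f = 37839 (f = 341211 - 303372 = 37839)
1/(y(656, -143) + f) = 1/((-184 + 656)/(656 - 143) + 37839) = 1/(472/513 + 37839) = 1/(19411879/513) = 513/19411879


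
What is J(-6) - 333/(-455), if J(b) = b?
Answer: -2397/455 ≈ -5.2681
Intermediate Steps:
J(-6) - 333/(-455) = -6 - 333/(-455) = -6 - 333*(-1/455) = -6 + 333/455 = -2397/455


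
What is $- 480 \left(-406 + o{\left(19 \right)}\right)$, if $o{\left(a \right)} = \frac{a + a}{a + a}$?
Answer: $194400$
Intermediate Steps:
$o{\left(a \right)} = 1$ ($o{\left(a \right)} = \frac{2 a}{2 a} = 2 a \frac{1}{2 a} = 1$)
$- 480 \left(-406 + o{\left(19 \right)}\right) = - 480 \left(-406 + 1\right) = \left(-480\right) \left(-405\right) = 194400$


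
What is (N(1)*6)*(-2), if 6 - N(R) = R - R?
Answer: -72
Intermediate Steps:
N(R) = 6 (N(R) = 6 - (R - R) = 6 - 1*0 = 6 + 0 = 6)
(N(1)*6)*(-2) = (6*6)*(-2) = 36*(-2) = -72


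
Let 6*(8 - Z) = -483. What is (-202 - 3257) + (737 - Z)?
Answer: -5621/2 ≈ -2810.5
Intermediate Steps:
Z = 177/2 (Z = 8 - ⅙*(-483) = 8 + 161/2 = 177/2 ≈ 88.500)
(-202 - 3257) + (737 - Z) = (-202 - 3257) + (737 - 1*177/2) = -3459 + (737 - 177/2) = -3459 + 1297/2 = -5621/2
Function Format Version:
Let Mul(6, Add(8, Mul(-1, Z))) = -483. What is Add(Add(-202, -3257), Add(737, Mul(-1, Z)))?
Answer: Rational(-5621, 2) ≈ -2810.5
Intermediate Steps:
Z = Rational(177, 2) (Z = Add(8, Mul(Rational(-1, 6), -483)) = Add(8, Rational(161, 2)) = Rational(177, 2) ≈ 88.500)
Add(Add(-202, -3257), Add(737, Mul(-1, Z))) = Add(Add(-202, -3257), Add(737, Mul(-1, Rational(177, 2)))) = Add(-3459, Add(737, Rational(-177, 2))) = Add(-3459, Rational(1297, 2)) = Rational(-5621, 2)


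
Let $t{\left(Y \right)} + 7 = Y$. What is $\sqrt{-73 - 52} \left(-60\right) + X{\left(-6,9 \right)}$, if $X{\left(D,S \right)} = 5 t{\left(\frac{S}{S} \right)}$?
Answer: $-30 - 300 i \sqrt{5} \approx -30.0 - 670.82 i$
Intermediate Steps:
$t{\left(Y \right)} = -7 + Y$
$X{\left(D,S \right)} = -30$ ($X{\left(D,S \right)} = 5 \left(-7 + \frac{S}{S}\right) = 5 \left(-7 + 1\right) = 5 \left(-6\right) = -30$)
$\sqrt{-73 - 52} \left(-60\right) + X{\left(-6,9 \right)} = \sqrt{-73 - 52} \left(-60\right) - 30 = \sqrt{-125} \left(-60\right) - 30 = 5 i \sqrt{5} \left(-60\right) - 30 = - 300 i \sqrt{5} - 30 = -30 - 300 i \sqrt{5}$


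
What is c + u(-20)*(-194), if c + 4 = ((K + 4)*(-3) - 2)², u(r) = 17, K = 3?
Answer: -2773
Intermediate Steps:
c = 525 (c = -4 + ((3 + 4)*(-3) - 2)² = -4 + (7*(-3) - 2)² = -4 + (-21 - 2)² = -4 + (-23)² = -4 + 529 = 525)
c + u(-20)*(-194) = 525 + 17*(-194) = 525 - 3298 = -2773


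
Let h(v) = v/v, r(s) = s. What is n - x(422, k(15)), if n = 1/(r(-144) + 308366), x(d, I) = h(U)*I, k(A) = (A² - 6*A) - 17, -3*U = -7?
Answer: -36370195/308222 ≈ -118.00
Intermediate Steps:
U = 7/3 (U = -⅓*(-7) = 7/3 ≈ 2.3333)
h(v) = 1
k(A) = -17 + A² - 6*A
x(d, I) = I (x(d, I) = 1*I = I)
n = 1/308222 (n = 1/(-144 + 308366) = 1/308222 ≈ 3.2444e-6)
n - x(422, k(15)) = 1/308222 - (-17 + 15² - 6*15) = 1/308222 - (-17 + 225 - 90) = 1/308222 - 1*118 = 1/308222 - 118 = -36370195/308222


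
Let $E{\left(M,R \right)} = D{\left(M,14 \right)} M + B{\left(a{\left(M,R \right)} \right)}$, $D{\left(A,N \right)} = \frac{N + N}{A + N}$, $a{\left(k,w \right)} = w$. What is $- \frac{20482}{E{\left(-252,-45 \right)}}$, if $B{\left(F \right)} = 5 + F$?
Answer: $\frac{15827}{8} \approx 1978.4$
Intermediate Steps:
$D{\left(A,N \right)} = \frac{2 N}{A + N}$
$E{\left(M,R \right)} = 5 + R + \frac{28 M}{14 + M}$ ($E{\left(M,R \right)} = 2 \cdot 14 \frac{1}{M + 14} M + \left(5 + R\right) = 2 \cdot 14 \frac{1}{14 + M} M + \left(5 + R\right) = \frac{28}{14 + M} M + \left(5 + R\right) = \frac{28 M}{14 + M} + \left(5 + R\right) = 5 + R + \frac{28 M}{14 + M}$)
$- \frac{20482}{E{\left(-252,-45 \right)}} = - \frac{20482}{\frac{1}{14 - 252} \left(28 \left(-252\right) + \left(5 - 45\right) \left(14 - 252\right)\right)} = - \frac{20482}{\frac{1}{-238} \left(-7056 - -9520\right)} = - \frac{20482}{\left(- \frac{1}{238}\right) \left(-7056 + 9520\right)} = - \frac{20482}{\left(- \frac{1}{238}\right) 2464} = - \frac{20482}{- \frac{176}{17}} = \left(-20482\right) \left(- \frac{17}{176}\right) = \frac{15827}{8}$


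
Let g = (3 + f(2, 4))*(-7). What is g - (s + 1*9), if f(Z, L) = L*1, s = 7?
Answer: -65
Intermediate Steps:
f(Z, L) = L
g = -49 (g = (3 + 4)*(-7) = 7*(-7) = -49)
g - (s + 1*9) = -49 - (7 + 1*9) = -49 - (7 + 9) = -49 - 1*16 = -49 - 16 = -65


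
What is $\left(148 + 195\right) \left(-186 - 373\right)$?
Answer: $-191737$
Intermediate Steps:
$\left(148 + 195\right) \left(-186 - 373\right) = 343 \left(-559\right) = -191737$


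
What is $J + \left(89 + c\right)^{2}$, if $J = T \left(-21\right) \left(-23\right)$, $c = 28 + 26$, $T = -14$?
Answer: $13687$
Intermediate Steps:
$c = 54$
$J = -6762$ ($J = \left(-14\right) \left(-21\right) \left(-23\right) = 294 \left(-23\right) = -6762$)
$J + \left(89 + c\right)^{2} = -6762 + \left(89 + 54\right)^{2} = -6762 + 143^{2} = -6762 + 20449 = 13687$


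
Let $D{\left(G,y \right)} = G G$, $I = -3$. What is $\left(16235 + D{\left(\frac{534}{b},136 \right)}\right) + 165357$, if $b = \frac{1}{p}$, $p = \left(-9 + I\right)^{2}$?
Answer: $5913176408$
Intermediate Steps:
$p = 144$ ($p = \left(-9 - 3\right)^{2} = \left(-12\right)^{2} = 144$)
$b = \frac{1}{144} \approx 0.0069444$
$D{\left(G,y \right)} = G^{2}$
$\left(16235 + D{\left(\frac{534}{b},136 \right)}\right) + 165357 = \left(16235 + \left(534 \frac{1}{\frac{1}{144}}\right)^{2}\right) + 165357 = \left(16235 + \left(534 \cdot 144\right)^{2}\right) + 165357 = \left(16235 + 76896^{2}\right) + 165357 = \left(16235 + 5912994816\right) + 165357 = 5913011051 + 165357 = 5913176408$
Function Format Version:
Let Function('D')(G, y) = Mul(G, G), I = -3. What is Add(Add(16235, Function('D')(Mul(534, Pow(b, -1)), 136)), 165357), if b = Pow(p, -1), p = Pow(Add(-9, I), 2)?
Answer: 5913176408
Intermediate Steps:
p = 144 (p = Pow(Add(-9, -3), 2) = Pow(-12, 2) = 144)
b = Rational(1, 144) (b = Pow(144, -1) = Rational(1, 144) ≈ 0.0069444)
Function('D')(G, y) = Pow(G, 2)
Add(Add(16235, Function('D')(Mul(534, Pow(b, -1)), 136)), 165357) = Add(Add(16235, Pow(Mul(534, Pow(Rational(1, 144), -1)), 2)), 165357) = Add(Add(16235, Pow(Mul(534, 144), 2)), 165357) = Add(Add(16235, Pow(76896, 2)), 165357) = Add(Add(16235, 5912994816), 165357) = Add(5913011051, 165357) = 5913176408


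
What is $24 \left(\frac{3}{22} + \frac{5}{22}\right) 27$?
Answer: $\frac{2592}{11} \approx 235.64$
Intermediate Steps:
$24 \left(\frac{3}{22} + \frac{5}{22}\right) 27 = 24 \cdot \frac{4}{11} \cdot 27 = \frac{96}{11} \cdot 27 = \frac{2592}{11}$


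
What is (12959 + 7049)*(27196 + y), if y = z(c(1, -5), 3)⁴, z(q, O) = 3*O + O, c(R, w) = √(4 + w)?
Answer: 959023456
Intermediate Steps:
z(q, O) = 4*O
y = 20736 (y = (4*3)⁴ = 12⁴ = 20736)
(12959 + 7049)*(27196 + y) = (12959 + 7049)*(27196 + 20736) = 20008*47932 = 959023456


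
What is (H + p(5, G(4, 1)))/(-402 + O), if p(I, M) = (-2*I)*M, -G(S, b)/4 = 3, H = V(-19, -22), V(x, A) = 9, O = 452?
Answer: 129/50 ≈ 2.5800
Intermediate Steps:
H = 9
G(S, b) = -12 (G(S, b) = -4*3 = -12)
p(I, M) = -2*I*M
(H + p(5, G(4, 1)))/(-402 + O) = (9 - 2*5*(-12))/(-402 + 452) = (9 + 120)/50 = 129*(1/50) = 129/50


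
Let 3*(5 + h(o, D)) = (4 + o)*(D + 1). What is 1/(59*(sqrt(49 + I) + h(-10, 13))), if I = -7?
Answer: -11/20591 - sqrt(42)/61773 ≈ -0.00063913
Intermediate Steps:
h(o, D) = -5 + (1 + D)*(4 + o)/3 (h(o, D) = -5 + ((4 + o)*(D + 1))/3 = -5 + ((4 + o)*(1 + D))/3 = -5 + ((1 + D)*(4 + o))/3 = -5 + (1 + D)*(4 + o)/3)
1/(59*(sqrt(49 + I) + h(-10, 13))) = 1/(59*(sqrt(49 - 7) + (-11/3 + (1/3)*(-10) + (4/3)*13 + (1/3)*13*(-10)))) = 1/(59*(sqrt(42) + (-11/3 - 10/3 + 52/3 - 130/3))) = 1/(59*(sqrt(42) - 33)) = 1/(59*(-33 + sqrt(42))) = 1/(-1947 + 59*sqrt(42))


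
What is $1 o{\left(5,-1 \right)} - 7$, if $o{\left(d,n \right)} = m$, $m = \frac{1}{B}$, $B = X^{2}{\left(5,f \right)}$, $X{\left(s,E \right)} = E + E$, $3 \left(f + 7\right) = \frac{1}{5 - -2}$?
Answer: $- \frac{596407}{85264} \approx -6.9948$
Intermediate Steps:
$f = - \frac{146}{21}$ ($f = -7 + \frac{1}{3 \left(5 - -2\right)} = -7 + \frac{1}{3 \left(5 + 2\right)} = -7 + \frac{1}{3 \cdot 7} = -7 + \frac{1}{3} \cdot \frac{1}{7} = -7 + \frac{1}{21} = - \frac{146}{21} \approx -6.9524$)
$X{\left(s,E \right)} = 2 E$
$B = \frac{85264}{441}$ ($B = \left(2 \left(- \frac{146}{21}\right)\right)^{2} = \left(- \frac{292}{21}\right)^{2} = \frac{85264}{441} \approx 193.34$)
$m = \frac{441}{85264}$ ($m = \frac{1}{\frac{85264}{441}} = \frac{441}{85264} \approx 0.0051722$)
$o{\left(d,n \right)} = \frac{441}{85264}$
$1 o{\left(5,-1 \right)} - 7 = 1 \cdot \frac{441}{85264} - 7 = \frac{441}{85264} - 7 = - \frac{596407}{85264}$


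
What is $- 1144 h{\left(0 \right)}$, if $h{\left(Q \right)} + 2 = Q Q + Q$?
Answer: $2288$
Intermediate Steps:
$h{\left(Q \right)} = -2 + Q + Q^{2}$ ($h{\left(Q \right)} = -2 + \left(Q Q + Q\right) = -2 + \left(Q^{2} + Q\right) = -2 + \left(Q + Q^{2}\right) = -2 + Q + Q^{2}$)
$- 1144 h{\left(0 \right)} = - 1144 \left(-2 + 0 + 0^{2}\right) = - 1144 \left(-2 + 0 + 0\right) = \left(-1144\right) \left(-2\right) = 2288$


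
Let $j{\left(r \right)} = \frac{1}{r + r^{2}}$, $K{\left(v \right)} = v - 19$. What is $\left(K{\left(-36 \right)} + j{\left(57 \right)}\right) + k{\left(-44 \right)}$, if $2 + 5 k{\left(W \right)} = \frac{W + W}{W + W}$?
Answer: $- \frac{912451}{16530} \approx -55.2$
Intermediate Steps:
$K{\left(v \right)} = -19 + v$
$k{\left(W \right)} = - \frac{1}{5}$ ($k{\left(W \right)} = - \frac{2}{5} + \frac{\left(W + W\right) \frac{1}{W + W}}{5} = - \frac{2}{5} + \frac{2 W \frac{1}{2 W}}{5} = - \frac{2}{5} + \frac{1}{5} \cdot 1 = - \frac{2}{5} + \frac{1}{5} = - \frac{1}{5}$)
$\left(K{\left(-36 \right)} + j{\left(57 \right)}\right) + k{\left(-44 \right)} = \left(\left(-19 - 36\right) + \frac{1}{57 \left(1 + 57\right)}\right) - \frac{1}{5} = \left(-55 + \frac{1}{57 \cdot 58}\right) - \frac{1}{5} = \left(-55 + \frac{1}{57} \cdot \frac{1}{58}\right) - \frac{1}{5} = \left(-55 + \frac{1}{3306}\right) - \frac{1}{5} = - \frac{181829}{3306} - \frac{1}{5} = - \frac{912451}{16530}$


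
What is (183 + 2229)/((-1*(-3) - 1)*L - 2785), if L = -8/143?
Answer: -114972/132757 ≈ -0.86603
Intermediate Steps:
L = -8/143 (L = -8*1/143 = -8/143 ≈ -0.055944)
(183 + 2229)/((-1*(-3) - 1)*L - 2785) = (183 + 2229)/((-1*(-3) - 1)*(-8/143) - 2785) = 2412/((3 - 1)*(-8/143) - 2785) = 2412/(2*(-8/143) - 2785) = 2412/(-16/143 - 2785) = 2412/(-398271/143) = 2412*(-143/398271) = -114972/132757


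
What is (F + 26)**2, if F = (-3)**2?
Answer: 1225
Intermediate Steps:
F = 9
(F + 26)**2 = (9 + 26)**2 = 35**2 = 1225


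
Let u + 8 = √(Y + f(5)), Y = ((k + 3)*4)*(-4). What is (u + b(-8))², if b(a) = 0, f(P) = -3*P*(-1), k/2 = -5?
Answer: (8 - √127)² ≈ 10.689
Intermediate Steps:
k = -10 (k = 2*(-5) = -10)
f(P) = 3*P
Y = 112 (Y = ((-10 + 3)*4)*(-4) = -7*4*(-4) = -28*(-4) = 112)
u = -8 + √127 (u = -8 + √(112 + 3*5) = -8 + √(112 + 15) = -8 + √127 ≈ 3.2694)
(u + b(-8))² = ((-8 + √127) + 0)² = (-8 + √127)²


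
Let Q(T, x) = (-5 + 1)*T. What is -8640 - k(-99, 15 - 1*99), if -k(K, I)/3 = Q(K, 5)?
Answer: -7452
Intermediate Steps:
Q(T, x) = -4*T
k(K, I) = 12*K (k(K, I) = -(-12)*K = 12*K)
-8640 - k(-99, 15 - 1*99) = -8640 - 12*(-99) = -8640 - 1*(-1188) = -8640 + 1188 = -7452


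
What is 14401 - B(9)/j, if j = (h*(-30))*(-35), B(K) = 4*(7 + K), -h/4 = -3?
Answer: 22681567/1575 ≈ 14401.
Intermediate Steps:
h = 12 (h = -4*(-3) = 12)
B(K) = 28 + 4*K
j = 12600 (j = (12*(-30))*(-35) = -360*(-35) = 12600)
14401 - B(9)/j = 14401 - (28 + 4*9)/12600 = 14401 - (28 + 36)/12600 = 14401 - 64/12600 = 14401 - 1*8/1575 = 14401 - 8/1575 = 22681567/1575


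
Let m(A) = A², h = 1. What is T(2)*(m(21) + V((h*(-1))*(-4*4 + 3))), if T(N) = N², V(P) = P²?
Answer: 2440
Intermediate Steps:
T(2)*(m(21) + V((h*(-1))*(-4*4 + 3))) = 2²*(21² + ((1*(-1))*(-4*4 + 3))²) = 4*(441 + (-(-16 + 3))²) = 4*(441 + (-1*(-13))²) = 4*(441 + 13²) = 4*(441 + 169) = 4*610 = 2440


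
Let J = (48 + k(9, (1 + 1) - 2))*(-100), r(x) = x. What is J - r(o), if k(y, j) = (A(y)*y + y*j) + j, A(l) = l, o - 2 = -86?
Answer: -12816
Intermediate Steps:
o = -84 (o = 2 - 86 = -84)
k(y, j) = j + y**2 + j*y (k(y, j) = (y*y + y*j) + j = (y**2 + j*y) + j = j + y**2 + j*y)
J = -12900 (J = (48 + (((1 + 1) - 2) + 9**2 + ((1 + 1) - 2)*9))*(-100) = (48 + ((2 - 2) + 81 + (2 - 2)*9))*(-100) = (48 + (0 + 81 + 0*9))*(-100) = (48 + (0 + 81 + 0))*(-100) = (48 + 81)*(-100) = 129*(-100) = -12900)
J - r(o) = -12900 - 1*(-84) = -12900 + 84 = -12816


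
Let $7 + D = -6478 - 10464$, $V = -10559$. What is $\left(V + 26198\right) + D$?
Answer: $-1310$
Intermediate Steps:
$D = -16949$ ($D = -7 - 16942 = -16949$)
$\left(V + 26198\right) + D = \left(-10559 + 26198\right) - 16949 = 15639 - 16949 = -1310$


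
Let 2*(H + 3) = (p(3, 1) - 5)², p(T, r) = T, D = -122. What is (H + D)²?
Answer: 15129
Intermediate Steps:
H = -1 (H = -3 + (3 - 5)²/2 = -3 + (½)*(-2)² = -3 + (½)*4 = -3 + 2 = -1)
(H + D)² = (-1 - 122)² = (-123)² = 15129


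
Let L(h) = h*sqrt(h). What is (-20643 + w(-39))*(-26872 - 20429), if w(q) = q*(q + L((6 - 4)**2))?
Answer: 919247634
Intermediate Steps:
L(h) = h**(3/2)
w(q) = q*(8 + q) (w(q) = q*(q + ((6 - 4)**2)**(3/2)) = q*(q + (2**2)**(3/2)) = q*(q + 4**(3/2)) = q*(q + 8) = q*(8 + q))
(-20643 + w(-39))*(-26872 - 20429) = (-20643 - 39*(8 - 39))*(-26872 - 20429) = (-20643 - 39*(-31))*(-47301) = (-20643 + 1209)*(-47301) = -19434*(-47301) = 919247634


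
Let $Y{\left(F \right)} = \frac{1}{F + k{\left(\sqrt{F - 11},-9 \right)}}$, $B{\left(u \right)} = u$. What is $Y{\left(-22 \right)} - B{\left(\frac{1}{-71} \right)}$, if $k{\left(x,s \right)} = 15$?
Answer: $- \frac{64}{497} \approx -0.12877$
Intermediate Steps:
$Y{\left(F \right)} = \frac{1}{15 + F}$ ($Y{\left(F \right)} = \frac{1}{F + 15} = \frac{1}{15 + F}$)
$Y{\left(-22 \right)} - B{\left(\frac{1}{-71} \right)} = \frac{1}{15 - 22} - \frac{1}{-71} = \frac{1}{-7} - - \frac{1}{71} = - \frac{1}{7} + \frac{1}{71} = - \frac{64}{497}$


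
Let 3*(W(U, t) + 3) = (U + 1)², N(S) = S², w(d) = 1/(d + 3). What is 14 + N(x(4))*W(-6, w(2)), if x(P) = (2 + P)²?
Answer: 6926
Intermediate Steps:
w(d) = 1/(3 + d)
W(U, t) = -3 + (1 + U)²/3 (W(U, t) = -3 + (U + 1)²/3 = -3 + (1 + U)²/3)
14 + N(x(4))*W(-6, w(2)) = 14 + ((2 + 4)²)²*(-3 + (1 - 6)²/3) = 14 + (6²)²*(-3 + (⅓)*(-5)²) = 14 + 36²*(-3 + (⅓)*25) = 14 + 1296*(-3 + 25/3) = 14 + 1296*(16/3) = 14 + 6912 = 6926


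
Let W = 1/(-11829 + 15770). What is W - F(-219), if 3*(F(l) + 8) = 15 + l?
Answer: 299517/3941 ≈ 76.000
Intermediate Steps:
F(l) = -3 + l/3 (F(l) = -8 + (15 + l)/3 = -8 + (5 + l/3) = -3 + l/3)
W = 1/3941 ≈ 0.00025374
W - F(-219) = 1/3941 - (-3 + (⅓)*(-219)) = 1/3941 - (-3 - 73) = 1/3941 - 1*(-76) = 1/3941 + 76 = 299517/3941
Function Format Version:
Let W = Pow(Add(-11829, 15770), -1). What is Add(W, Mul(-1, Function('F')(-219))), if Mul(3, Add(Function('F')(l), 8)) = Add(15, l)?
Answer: Rational(299517, 3941) ≈ 76.000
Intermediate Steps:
Function('F')(l) = Add(-3, Mul(Rational(1, 3), l)) (Function('F')(l) = Add(-8, Mul(Rational(1, 3), Add(15, l))) = Add(-8, Add(5, Mul(Rational(1, 3), l))) = Add(-3, Mul(Rational(1, 3), l)))
W = Rational(1, 3941) (W = Pow(3941, -1) = Rational(1, 3941) ≈ 0.00025374)
Add(W, Mul(-1, Function('F')(-219))) = Add(Rational(1, 3941), Mul(-1, Add(-3, Mul(Rational(1, 3), -219)))) = Add(Rational(1, 3941), Mul(-1, Add(-3, -73))) = Add(Rational(1, 3941), Mul(-1, -76)) = Add(Rational(1, 3941), 76) = Rational(299517, 3941)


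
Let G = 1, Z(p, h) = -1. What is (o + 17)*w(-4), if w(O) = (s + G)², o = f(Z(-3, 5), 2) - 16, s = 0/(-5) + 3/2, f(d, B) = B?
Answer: 75/4 ≈ 18.750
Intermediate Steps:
s = 3/2 (s = 0*(-⅕) + 3*(½) = 0 + 3/2 = 3/2 ≈ 1.5000)
o = -14 (o = 2 - 16 = -14)
w(O) = 25/4 (w(O) = (3/2 + 1)² = (5/2)² = 25/4)
(o + 17)*w(-4) = (-14 + 17)*(25/4) = 3*(25/4) = 75/4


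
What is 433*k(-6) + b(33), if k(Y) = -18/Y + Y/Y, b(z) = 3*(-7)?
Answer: 1711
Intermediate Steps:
b(z) = -21
k(Y) = 1 - 18/Y (k(Y) = -18/Y + 1 = 1 - 18/Y)
433*k(-6) + b(33) = 433*((-18 - 6)/(-6)) - 21 = 433*(-⅙*(-24)) - 21 = 433*4 - 21 = 1732 - 21 = 1711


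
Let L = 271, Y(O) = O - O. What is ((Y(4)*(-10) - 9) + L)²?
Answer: 68644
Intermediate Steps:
Y(O) = 0
((Y(4)*(-10) - 9) + L)² = ((0*(-10) - 9) + 271)² = ((0 - 9) + 271)² = (-9 + 271)² = 262² = 68644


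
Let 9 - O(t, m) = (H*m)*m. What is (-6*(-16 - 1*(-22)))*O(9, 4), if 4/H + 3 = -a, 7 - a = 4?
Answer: -708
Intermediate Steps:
a = 3 (a = 7 - 1*4 = 7 - 4 = 3)
H = -2/3 (H = 4/(-3 - 1*3) = 4/(-3 - 3) = 4/(-6) = 4*(-1/6) = -2/3 ≈ -0.66667)
O(t, m) = 9 + 2*m**2/3 (O(t, m) = 9 - (-2*m/3)*m = 9 - (-2)*m**2/3 = 9 + 2*m**2/3)
(-6*(-16 - 1*(-22)))*O(9, 4) = (-6*(-16 - 1*(-22)))*(9 + (2/3)*4**2) = (-6*(-16 + 22))*(9 + (2/3)*16) = (-6*6)*(9 + 32/3) = -36*59/3 = -708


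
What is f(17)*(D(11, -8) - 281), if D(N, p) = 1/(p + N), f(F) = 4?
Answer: -3368/3 ≈ -1122.7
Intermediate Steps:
D(N, p) = 1/(N + p)
f(17)*(D(11, -8) - 281) = 4*(1/(11 - 8) - 281) = 4*(1/3 - 281) = 4*(-842/3) = -3368/3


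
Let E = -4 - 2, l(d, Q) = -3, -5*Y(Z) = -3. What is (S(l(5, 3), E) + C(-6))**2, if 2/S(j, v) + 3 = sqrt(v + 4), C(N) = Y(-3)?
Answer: (-17*I - 6*sqrt(2))/(25*(6*sqrt(2) + 7*I)) ≈ -0.063141 - 0.028051*I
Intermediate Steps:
Y(Z) = 3/5 (Y(Z) = -1/5*(-3) = 3/5)
C(N) = 3/5
E = -6
S(j, v) = 2/(-3 + sqrt(4 + v)) (S(j, v) = 2/(-3 + sqrt(v + 4)) = 2/(-3 + sqrt(4 + v)))
(S(l(5, 3), E) + C(-6))**2 = (2/(-3 + sqrt(4 - 6)) + 3/5)**2 = (2/(-3 + sqrt(-2)) + 3/5)**2 = (2/(-3 + I*sqrt(2)) + 3/5)**2 = (3/5 + 2/(-3 + I*sqrt(2)))**2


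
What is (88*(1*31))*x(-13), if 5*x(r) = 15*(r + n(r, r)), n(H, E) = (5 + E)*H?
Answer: 744744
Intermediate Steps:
n(H, E) = H*(5 + E)
x(r) = 3*r + 3*r*(5 + r) (x(r) = (15*(r + r*(5 + r)))/5 = (15*r + 15*r*(5 + r))/5 = 3*r + 3*r*(5 + r))
(88*(1*31))*x(-13) = (88*(1*31))*(3*(-13)*(6 - 13)) = (88*31)*(3*(-13)*(-7)) = 2728*273 = 744744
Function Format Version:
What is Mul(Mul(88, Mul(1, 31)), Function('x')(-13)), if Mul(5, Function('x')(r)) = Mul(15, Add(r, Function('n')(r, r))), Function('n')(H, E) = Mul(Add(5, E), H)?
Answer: 744744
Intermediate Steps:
Function('n')(H, E) = Mul(H, Add(5, E))
Function('x')(r) = Add(Mul(3, r), Mul(3, r, Add(5, r))) (Function('x')(r) = Mul(Rational(1, 5), Mul(15, Add(r, Mul(r, Add(5, r))))) = Mul(Rational(1, 5), Add(Mul(15, r), Mul(15, r, Add(5, r)))) = Add(Mul(3, r), Mul(3, r, Add(5, r))))
Mul(Mul(88, Mul(1, 31)), Function('x')(-13)) = Mul(Mul(88, Mul(1, 31)), Mul(3, -13, Add(6, -13))) = Mul(Mul(88, 31), Mul(3, -13, -7)) = Mul(2728, 273) = 744744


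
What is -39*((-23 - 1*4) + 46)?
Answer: -741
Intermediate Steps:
-39*((-23 - 1*4) + 46) = -39*((-23 - 4) + 46) = -39*(-27 + 46) = -39*19 = -741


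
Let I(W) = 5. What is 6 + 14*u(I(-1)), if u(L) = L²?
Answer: 356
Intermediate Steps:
6 + 14*u(I(-1)) = 6 + 14*5² = 6 + 14*25 = 6 + 350 = 356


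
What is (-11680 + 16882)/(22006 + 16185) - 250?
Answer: -9542548/38191 ≈ -249.86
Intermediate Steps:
(-11680 + 16882)/(22006 + 16185) - 250 = 5202/38191 - 250 = -9542548/38191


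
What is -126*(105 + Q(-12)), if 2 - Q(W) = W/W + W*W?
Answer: 4788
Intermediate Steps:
Q(W) = 1 - W² (Q(W) = 2 - (W/W + W*W) = 2 - (1 + W²) = 2 + (-1 - W²) = 1 - W²)
-126*(105 + Q(-12)) = -126*(105 + (1 - 1*(-12)²)) = -126*(105 + (1 - 1*144)) = -126*(105 + (1 - 144)) = -126*(105 - 143) = -126*(-38) = 4788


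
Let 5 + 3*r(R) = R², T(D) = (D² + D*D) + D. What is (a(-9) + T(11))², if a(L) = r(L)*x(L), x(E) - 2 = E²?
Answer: 49942489/9 ≈ 5.5492e+6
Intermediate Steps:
T(D) = D + 2*D² (T(D) = (D² + D²) + D = 2*D² + D = D + 2*D²)
x(E) = 2 + E²
r(R) = -5/3 + R²/3
a(L) = (2 + L²)*(-5/3 + L²/3) (a(L) = (-5/3 + L²/3)*(2 + L²) = (2 + L²)*(-5/3 + L²/3))
(a(-9) + T(11))² = ((-5 + (-9)²)*(2 + (-9)²)/3 + 11*(1 + 2*11))² = ((-5 + 81)*(2 + 81)/3 + 11*(1 + 22))² = ((⅓)*76*83 + 11*23)² = (6308/3 + 253)² = (7067/3)² = 49942489/9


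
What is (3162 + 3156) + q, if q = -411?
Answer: 5907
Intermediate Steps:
(3162 + 3156) + q = (3162 + 3156) - 411 = 6318 - 411 = 5907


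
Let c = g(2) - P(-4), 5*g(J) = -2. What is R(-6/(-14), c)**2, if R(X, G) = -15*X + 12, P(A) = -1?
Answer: 1521/49 ≈ 31.041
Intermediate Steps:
g(J) = -2/5 (g(J) = (1/5)*(-2) = -2/5)
c = 3/5 (c = -2/5 - 1*(-1) = -2/5 + 1 = 3/5 ≈ 0.60000)
R(X, G) = 12 - 15*X
R(-6/(-14), c)**2 = (12 - (-90)/(-14))**2 = (12 - (-90)*(-1)/14)**2 = (12 - 15*3/7)**2 = (12 - 45/7)**2 = (39/7)**2 = 1521/49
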